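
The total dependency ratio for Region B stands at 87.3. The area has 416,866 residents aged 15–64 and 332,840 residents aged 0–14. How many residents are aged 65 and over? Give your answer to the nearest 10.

Aged 65 and over: 31,080

Total dependency ratio = (youth + elderly) / working-age × 100
87.3 = (332,840 + E) / 416,866 × 100
⇒ 31,080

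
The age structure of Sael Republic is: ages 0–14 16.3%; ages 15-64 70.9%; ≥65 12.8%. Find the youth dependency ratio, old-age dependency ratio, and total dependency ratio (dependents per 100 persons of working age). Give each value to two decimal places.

Youth dependency ratio: 22.99
Old-age dependency ratio: 18.05
Total dependency ratio: 41.04

Youth dependency ratio = 16.3 / 70.9 × 100 = 22.99
Old-age dependency ratio = 12.8 / 70.9 × 100 = 18.05
Total dependency ratio = (16.3 + 12.8) / 70.9 × 100 = 29.1 / 70.9 × 100 = 41.04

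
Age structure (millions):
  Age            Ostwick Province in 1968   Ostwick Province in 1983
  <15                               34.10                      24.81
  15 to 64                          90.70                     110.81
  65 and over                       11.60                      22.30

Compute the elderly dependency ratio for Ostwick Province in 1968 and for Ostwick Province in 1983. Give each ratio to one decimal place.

Ostwick Province in 1968: 11.60 / 90.70 × 100 = 12.8
Ostwick Province in 1983: 22.30 / 110.81 × 100 = 20.1

Ostwick Province in 1968: 12.8
Ostwick Province in 1983: 20.1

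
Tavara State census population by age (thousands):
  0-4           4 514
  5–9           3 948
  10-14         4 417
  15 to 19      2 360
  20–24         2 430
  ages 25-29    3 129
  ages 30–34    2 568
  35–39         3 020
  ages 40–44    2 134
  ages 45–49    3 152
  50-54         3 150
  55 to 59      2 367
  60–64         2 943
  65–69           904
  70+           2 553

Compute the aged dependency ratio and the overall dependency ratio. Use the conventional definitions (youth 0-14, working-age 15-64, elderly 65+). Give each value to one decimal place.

Old-age dependency ratio: 12.7
Total dependency ratio: 59.9

0–14: 4 514 + 3 948 + 4 417 = 12 879
15–64: 2 360 + 2 430 + 3 129 + 2 568 + 3 020 + 2 134 + 3 152 + 3 150 + 2 367 + 2 943 = 27 253
65+: 904 + 2 553 = 3 457
Old-age dependency ratio = 3 457 / 27 253 × 100 = 12.7
Total dependency ratio = (12 879 + 3 457) / 27 253 × 100 = 16 336 / 27 253 × 100 = 59.9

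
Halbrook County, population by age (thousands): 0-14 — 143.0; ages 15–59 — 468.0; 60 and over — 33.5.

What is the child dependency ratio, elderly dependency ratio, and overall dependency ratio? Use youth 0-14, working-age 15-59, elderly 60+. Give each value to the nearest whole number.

Youth dependency ratio = 143.0 / 468.0 × 100 = 31
Old-age dependency ratio = 33.5 / 468.0 × 100 = 7
Total dependency ratio = (143.0 + 33.5) / 468.0 × 100 = 176.5 / 468.0 × 100 = 38

Youth dependency ratio: 31
Old-age dependency ratio: 7
Total dependency ratio: 38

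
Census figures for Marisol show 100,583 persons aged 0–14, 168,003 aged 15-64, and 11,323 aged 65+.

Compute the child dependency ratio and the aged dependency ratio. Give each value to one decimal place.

Youth dependency ratio: 59.9
Old-age dependency ratio: 6.7

Youth dependency ratio = 100,583 / 168,003 × 100 = 59.9
Old-age dependency ratio = 11,323 / 168,003 × 100 = 6.7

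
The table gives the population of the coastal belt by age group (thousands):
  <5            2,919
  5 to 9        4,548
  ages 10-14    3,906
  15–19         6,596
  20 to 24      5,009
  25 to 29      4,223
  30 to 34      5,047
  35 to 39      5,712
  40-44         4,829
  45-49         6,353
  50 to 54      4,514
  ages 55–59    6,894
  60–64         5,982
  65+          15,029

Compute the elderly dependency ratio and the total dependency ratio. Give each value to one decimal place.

0–14: 2,919 + 4,548 + 3,906 = 11,373
15–64: 6,596 + 5,009 + 4,223 + 5,047 + 5,712 + 4,829 + 6,353 + 4,514 + 6,894 + 5,982 = 55,159
65+: 15,029
Old-age dependency ratio = 15,029 / 55,159 × 100 = 27.2
Total dependency ratio = (11,373 + 15,029) / 55,159 × 100 = 26,402 / 55,159 × 100 = 47.9

Old-age dependency ratio: 27.2
Total dependency ratio: 47.9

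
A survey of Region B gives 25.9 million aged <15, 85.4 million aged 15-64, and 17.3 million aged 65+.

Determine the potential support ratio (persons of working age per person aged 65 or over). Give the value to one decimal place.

Potential support ratio = 85.4 / 17.3 = 4.9

Potential support ratio: 4.9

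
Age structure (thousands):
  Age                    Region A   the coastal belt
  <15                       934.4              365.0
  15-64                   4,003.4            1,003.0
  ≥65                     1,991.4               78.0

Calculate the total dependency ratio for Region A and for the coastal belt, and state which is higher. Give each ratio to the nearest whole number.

Region A: (934.4 + 1,991.4) / 4,003.4 × 100 = 2,925.8 / 4,003.4 × 100 = 73
the coastal belt: (365.0 + 78.0) / 1,003.0 × 100 = 443.0 / 1,003.0 × 100 = 44

Region A: 73
the coastal belt: 44
Higher: Region A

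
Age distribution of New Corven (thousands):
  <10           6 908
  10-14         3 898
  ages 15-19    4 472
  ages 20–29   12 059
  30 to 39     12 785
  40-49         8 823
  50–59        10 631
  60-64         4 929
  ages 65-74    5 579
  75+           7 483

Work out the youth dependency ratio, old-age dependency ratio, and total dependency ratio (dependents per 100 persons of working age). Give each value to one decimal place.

Youth dependency ratio: 20.1
Old-age dependency ratio: 24.3
Total dependency ratio: 44.4

0–14: 6 908 + 3 898 = 10 806
15–64: 4 472 + 12 059 + 12 785 + 8 823 + 10 631 + 4 929 = 53 699
65+: 5 579 + 7 483 = 13 062
Youth dependency ratio = 10 806 / 53 699 × 100 = 20.1
Old-age dependency ratio = 13 062 / 53 699 × 100 = 24.3
Total dependency ratio = (10 806 + 13 062) / 53 699 × 100 = 23 868 / 53 699 × 100 = 44.4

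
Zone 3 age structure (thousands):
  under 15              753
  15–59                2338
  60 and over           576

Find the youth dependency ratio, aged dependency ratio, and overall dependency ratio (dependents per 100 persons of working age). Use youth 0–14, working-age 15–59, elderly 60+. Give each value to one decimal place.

Youth dependency ratio: 32.2
Old-age dependency ratio: 24.6
Total dependency ratio: 56.8

Youth dependency ratio = 753 / 2338 × 100 = 32.2
Old-age dependency ratio = 576 / 2338 × 100 = 24.6
Total dependency ratio = (753 + 576) / 2338 × 100 = 1329 / 2338 × 100 = 56.8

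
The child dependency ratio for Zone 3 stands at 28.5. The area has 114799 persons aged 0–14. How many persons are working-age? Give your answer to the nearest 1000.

Working-age: 403000

Youth dependency ratio = youth / working-age × 100
28.5 = 114799 / W × 100
⇒ 403000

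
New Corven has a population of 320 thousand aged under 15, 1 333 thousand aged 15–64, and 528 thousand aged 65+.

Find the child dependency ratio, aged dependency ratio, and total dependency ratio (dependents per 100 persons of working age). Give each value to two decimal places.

Youth dependency ratio = 320 / 1 333 × 100 = 24.01
Old-age dependency ratio = 528 / 1 333 × 100 = 39.61
Total dependency ratio = (320 + 528) / 1 333 × 100 = 848 / 1 333 × 100 = 63.62

Youth dependency ratio: 24.01
Old-age dependency ratio: 39.61
Total dependency ratio: 63.62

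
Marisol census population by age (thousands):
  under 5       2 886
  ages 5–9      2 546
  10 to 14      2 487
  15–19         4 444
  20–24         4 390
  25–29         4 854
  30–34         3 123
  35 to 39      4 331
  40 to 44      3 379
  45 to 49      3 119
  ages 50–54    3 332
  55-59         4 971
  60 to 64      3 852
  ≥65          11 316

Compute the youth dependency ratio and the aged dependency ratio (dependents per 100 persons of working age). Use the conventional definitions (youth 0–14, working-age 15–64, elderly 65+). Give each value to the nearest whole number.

0–14: 2 886 + 2 546 + 2 487 = 7 919
15–64: 4 444 + 4 390 + 4 854 + 3 123 + 4 331 + 3 379 + 3 119 + 3 332 + 4 971 + 3 852 = 39 795
65+: 11 316
Youth dependency ratio = 7 919 / 39 795 × 100 = 20
Old-age dependency ratio = 11 316 / 39 795 × 100 = 28

Youth dependency ratio: 20
Old-age dependency ratio: 28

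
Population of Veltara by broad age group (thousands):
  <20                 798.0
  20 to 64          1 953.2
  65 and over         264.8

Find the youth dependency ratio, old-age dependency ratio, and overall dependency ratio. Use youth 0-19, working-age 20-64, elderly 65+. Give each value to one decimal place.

Youth dependency ratio = 798.0 / 1 953.2 × 100 = 40.9
Old-age dependency ratio = 264.8 / 1 953.2 × 100 = 13.6
Total dependency ratio = (798.0 + 264.8) / 1 953.2 × 100 = 1 062.8 / 1 953.2 × 100 = 54.4

Youth dependency ratio: 40.9
Old-age dependency ratio: 13.6
Total dependency ratio: 54.4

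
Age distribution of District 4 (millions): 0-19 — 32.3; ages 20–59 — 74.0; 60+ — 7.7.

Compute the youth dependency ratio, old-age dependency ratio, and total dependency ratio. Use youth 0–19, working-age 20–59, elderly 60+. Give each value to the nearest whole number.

Youth dependency ratio = 32.3 / 74.0 × 100 = 44
Old-age dependency ratio = 7.7 / 74.0 × 100 = 10
Total dependency ratio = (32.3 + 7.7) / 74.0 × 100 = 40.0 / 74.0 × 100 = 54

Youth dependency ratio: 44
Old-age dependency ratio: 10
Total dependency ratio: 54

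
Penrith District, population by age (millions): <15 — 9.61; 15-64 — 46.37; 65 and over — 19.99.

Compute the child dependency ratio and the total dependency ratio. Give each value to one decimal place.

Youth dependency ratio: 20.7
Total dependency ratio: 63.8

Youth dependency ratio = 9.61 / 46.37 × 100 = 20.7
Total dependency ratio = (9.61 + 19.99) / 46.37 × 100 = 29.60 / 46.37 × 100 = 63.8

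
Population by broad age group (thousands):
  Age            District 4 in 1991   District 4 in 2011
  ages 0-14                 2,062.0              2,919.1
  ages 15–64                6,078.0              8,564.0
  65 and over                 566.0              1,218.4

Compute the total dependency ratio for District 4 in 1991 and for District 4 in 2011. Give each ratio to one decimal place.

District 4 in 1991: 43.2
District 4 in 2011: 48.3

District 4 in 1991: (2,062.0 + 566.0) / 6,078.0 × 100 = 2,628.0 / 6,078.0 × 100 = 43.2
District 4 in 2011: (2,919.1 + 1,218.4) / 8,564.0 × 100 = 4,137.5 / 8,564.0 × 100 = 48.3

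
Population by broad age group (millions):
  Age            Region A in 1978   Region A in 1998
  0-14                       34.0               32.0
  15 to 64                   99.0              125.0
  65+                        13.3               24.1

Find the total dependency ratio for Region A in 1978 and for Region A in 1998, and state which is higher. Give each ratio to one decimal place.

Region A in 1978: 47.8
Region A in 1998: 44.9
Higher: Region A in 1978

Region A in 1978: (34.0 + 13.3) / 99.0 × 100 = 47.3 / 99.0 × 100 = 47.8
Region A in 1998: (32.0 + 24.1) / 125.0 × 100 = 56.1 / 125.0 × 100 = 44.9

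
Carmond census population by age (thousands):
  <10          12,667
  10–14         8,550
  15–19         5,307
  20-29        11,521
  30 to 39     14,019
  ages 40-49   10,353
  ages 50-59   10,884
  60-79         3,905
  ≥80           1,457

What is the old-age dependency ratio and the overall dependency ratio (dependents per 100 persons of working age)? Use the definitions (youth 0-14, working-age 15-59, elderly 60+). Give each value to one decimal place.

0–14: 12,667 + 8,550 = 21,217
15–59: 5,307 + 11,521 + 14,019 + 10,353 + 10,884 = 52,084
60+: 3,905 + 1,457 = 5,362
Old-age dependency ratio = 5,362 / 52,084 × 100 = 10.3
Total dependency ratio = (21,217 + 5,362) / 52,084 × 100 = 26,579 / 52,084 × 100 = 51.0

Old-age dependency ratio: 10.3
Total dependency ratio: 51.0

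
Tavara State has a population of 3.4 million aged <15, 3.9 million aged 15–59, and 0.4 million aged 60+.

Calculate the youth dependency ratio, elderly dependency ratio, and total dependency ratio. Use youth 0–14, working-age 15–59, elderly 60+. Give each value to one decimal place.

Youth dependency ratio: 87.2
Old-age dependency ratio: 10.3
Total dependency ratio: 97.4

Youth dependency ratio = 3.4 / 3.9 × 100 = 87.2
Old-age dependency ratio = 0.4 / 3.9 × 100 = 10.3
Total dependency ratio = (3.4 + 0.4) / 3.9 × 100 = 3.8 / 3.9 × 100 = 97.4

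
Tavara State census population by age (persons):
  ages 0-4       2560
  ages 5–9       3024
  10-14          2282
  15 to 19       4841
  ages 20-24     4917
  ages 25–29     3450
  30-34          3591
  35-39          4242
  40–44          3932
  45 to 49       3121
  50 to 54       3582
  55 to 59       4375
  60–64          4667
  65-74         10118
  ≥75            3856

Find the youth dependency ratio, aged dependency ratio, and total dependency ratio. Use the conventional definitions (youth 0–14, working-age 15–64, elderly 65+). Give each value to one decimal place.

0–14: 2560 + 3024 + 2282 = 7866
15–64: 4841 + 4917 + 3450 + 3591 + 4242 + 3932 + 3121 + 3582 + 4375 + 4667 = 40718
65+: 10118 + 3856 = 13974
Youth dependency ratio = 7866 / 40718 × 100 = 19.3
Old-age dependency ratio = 13974 / 40718 × 100 = 34.3
Total dependency ratio = (7866 + 13974) / 40718 × 100 = 21840 / 40718 × 100 = 53.6

Youth dependency ratio: 19.3
Old-age dependency ratio: 34.3
Total dependency ratio: 53.6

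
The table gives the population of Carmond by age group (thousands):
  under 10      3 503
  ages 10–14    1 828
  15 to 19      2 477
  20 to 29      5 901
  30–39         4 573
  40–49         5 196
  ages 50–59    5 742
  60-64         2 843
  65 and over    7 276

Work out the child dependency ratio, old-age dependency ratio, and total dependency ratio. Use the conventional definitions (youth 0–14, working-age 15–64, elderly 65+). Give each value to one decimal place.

0–14: 3 503 + 1 828 = 5 331
15–64: 2 477 + 5 901 + 4 573 + 5 196 + 5 742 + 2 843 = 26 732
65+: 7 276
Youth dependency ratio = 5 331 / 26 732 × 100 = 19.9
Old-age dependency ratio = 7 276 / 26 732 × 100 = 27.2
Total dependency ratio = (5 331 + 7 276) / 26 732 × 100 = 12 607 / 26 732 × 100 = 47.2

Youth dependency ratio: 19.9
Old-age dependency ratio: 27.2
Total dependency ratio: 47.2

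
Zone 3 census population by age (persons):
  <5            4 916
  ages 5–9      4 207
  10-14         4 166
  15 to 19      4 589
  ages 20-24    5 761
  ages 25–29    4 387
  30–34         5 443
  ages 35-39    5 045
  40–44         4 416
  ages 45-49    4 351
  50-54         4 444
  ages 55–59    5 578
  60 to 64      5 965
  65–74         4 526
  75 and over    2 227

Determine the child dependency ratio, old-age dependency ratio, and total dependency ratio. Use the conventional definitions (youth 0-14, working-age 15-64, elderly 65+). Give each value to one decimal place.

Youth dependency ratio: 26.6
Old-age dependency ratio: 13.5
Total dependency ratio: 40.1

0–14: 4 916 + 4 207 + 4 166 = 13 289
15–64: 4 589 + 5 761 + 4 387 + 5 443 + 5 045 + 4 416 + 4 351 + 4 444 + 5 578 + 5 965 = 49 979
65+: 4 526 + 2 227 = 6 753
Youth dependency ratio = 13 289 / 49 979 × 100 = 26.6
Old-age dependency ratio = 6 753 / 49 979 × 100 = 13.5
Total dependency ratio = (13 289 + 6 753) / 49 979 × 100 = 20 042 / 49 979 × 100 = 40.1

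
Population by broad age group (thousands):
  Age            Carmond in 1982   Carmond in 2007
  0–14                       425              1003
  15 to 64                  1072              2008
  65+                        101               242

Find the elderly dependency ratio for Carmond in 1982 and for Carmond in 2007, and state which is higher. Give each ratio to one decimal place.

Carmond in 1982: 9.4
Carmond in 2007: 12.1
Higher: Carmond in 2007

Carmond in 1982: 101 / 1072 × 100 = 9.4
Carmond in 2007: 242 / 2008 × 100 = 12.1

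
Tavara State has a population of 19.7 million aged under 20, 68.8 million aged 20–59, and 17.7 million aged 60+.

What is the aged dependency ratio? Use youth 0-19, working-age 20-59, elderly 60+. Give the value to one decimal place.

Old-age dependency ratio: 25.7

Old-age dependency ratio = 17.7 / 68.8 × 100 = 25.7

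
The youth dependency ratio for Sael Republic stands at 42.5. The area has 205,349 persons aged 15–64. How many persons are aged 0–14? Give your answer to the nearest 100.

Youth dependency ratio = youth / working-age × 100
42.5 = Y / 205,349 × 100
⇒ 87,300

Aged 0–14: 87,300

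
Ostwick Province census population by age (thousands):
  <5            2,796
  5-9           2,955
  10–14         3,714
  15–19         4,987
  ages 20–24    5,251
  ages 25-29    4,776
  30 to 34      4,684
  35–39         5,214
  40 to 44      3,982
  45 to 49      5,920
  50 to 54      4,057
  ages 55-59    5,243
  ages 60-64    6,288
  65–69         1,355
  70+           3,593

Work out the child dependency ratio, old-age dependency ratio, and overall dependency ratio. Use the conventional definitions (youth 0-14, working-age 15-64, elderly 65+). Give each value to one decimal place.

0–14: 2,796 + 2,955 + 3,714 = 9,465
15–64: 4,987 + 5,251 + 4,776 + 4,684 + 5,214 + 3,982 + 5,920 + 4,057 + 5,243 + 6,288 = 50,402
65+: 1,355 + 3,593 = 4,948
Youth dependency ratio = 9,465 / 50,402 × 100 = 18.8
Old-age dependency ratio = 4,948 / 50,402 × 100 = 9.8
Total dependency ratio = (9,465 + 4,948) / 50,402 × 100 = 14,413 / 50,402 × 100 = 28.6

Youth dependency ratio: 18.8
Old-age dependency ratio: 9.8
Total dependency ratio: 28.6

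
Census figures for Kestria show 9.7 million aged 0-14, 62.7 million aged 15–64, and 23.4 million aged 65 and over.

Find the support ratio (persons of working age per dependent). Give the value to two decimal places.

Support ratio: 1.89

Support ratio = 62.7 / (9.7 + 23.4) = 62.7 / 33.1 = 1.89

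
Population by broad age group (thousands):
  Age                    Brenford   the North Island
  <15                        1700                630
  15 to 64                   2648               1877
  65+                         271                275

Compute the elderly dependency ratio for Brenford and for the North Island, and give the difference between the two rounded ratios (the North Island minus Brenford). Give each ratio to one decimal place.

Brenford: 271 / 2648 × 100 = 10.2
the North Island: 275 / 1877 × 100 = 14.7

Brenford: 10.2
the North Island: 14.7
Difference: +4.5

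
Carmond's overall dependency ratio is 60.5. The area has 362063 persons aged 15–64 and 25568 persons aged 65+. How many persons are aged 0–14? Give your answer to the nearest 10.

Aged 0–14: 193480

Total dependency ratio = (youth + elderly) / working-age × 100
60.5 = (Y + 25568) / 362063 × 100
⇒ 193480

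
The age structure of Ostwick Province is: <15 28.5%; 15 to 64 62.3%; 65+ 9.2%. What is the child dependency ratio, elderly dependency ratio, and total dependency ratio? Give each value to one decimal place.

Youth dependency ratio = 28.5 / 62.3 × 100 = 45.7
Old-age dependency ratio = 9.2 / 62.3 × 100 = 14.8
Total dependency ratio = (28.5 + 9.2) / 62.3 × 100 = 37.7 / 62.3 × 100 = 60.5

Youth dependency ratio: 45.7
Old-age dependency ratio: 14.8
Total dependency ratio: 60.5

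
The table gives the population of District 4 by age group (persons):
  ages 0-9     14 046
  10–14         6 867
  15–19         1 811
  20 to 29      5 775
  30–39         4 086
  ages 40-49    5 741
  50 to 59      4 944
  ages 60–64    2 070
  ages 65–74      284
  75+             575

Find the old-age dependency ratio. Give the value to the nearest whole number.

0–14: 14 046 + 6 867 = 20 913
15–64: 1 811 + 5 775 + 4 086 + 5 741 + 4 944 + 2 070 = 24 427
65+: 284 + 575 = 859
Old-age dependency ratio = 859 / 24 427 × 100 = 4

Old-age dependency ratio: 4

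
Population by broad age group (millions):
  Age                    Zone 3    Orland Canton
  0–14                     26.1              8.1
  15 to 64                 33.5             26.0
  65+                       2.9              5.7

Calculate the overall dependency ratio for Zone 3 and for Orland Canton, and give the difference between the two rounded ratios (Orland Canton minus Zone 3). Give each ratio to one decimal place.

Zone 3: 86.6
Orland Canton: 53.1
Difference: -33.5

Zone 3: (26.1 + 2.9) / 33.5 × 100 = 29.0 / 33.5 × 100 = 86.6
Orland Canton: (8.1 + 5.7) / 26.0 × 100 = 13.8 / 26.0 × 100 = 53.1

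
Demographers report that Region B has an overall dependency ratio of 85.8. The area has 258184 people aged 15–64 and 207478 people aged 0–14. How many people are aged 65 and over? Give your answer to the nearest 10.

Aged 65 and over: 14040

Total dependency ratio = (youth + elderly) / working-age × 100
85.8 = (207478 + E) / 258184 × 100
⇒ 14040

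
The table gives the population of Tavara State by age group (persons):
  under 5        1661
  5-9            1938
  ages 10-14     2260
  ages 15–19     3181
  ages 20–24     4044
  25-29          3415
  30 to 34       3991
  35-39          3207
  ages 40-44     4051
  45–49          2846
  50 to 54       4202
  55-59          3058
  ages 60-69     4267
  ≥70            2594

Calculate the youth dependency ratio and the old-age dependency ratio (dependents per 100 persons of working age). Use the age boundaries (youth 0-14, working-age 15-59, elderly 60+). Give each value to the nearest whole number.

Youth dependency ratio: 18
Old-age dependency ratio: 21

0–14: 1661 + 1938 + 2260 = 5859
15–59: 3181 + 4044 + 3415 + 3991 + 3207 + 4051 + 2846 + 4202 + 3058 = 31995
60+: 4267 + 2594 = 6861
Youth dependency ratio = 5859 / 31995 × 100 = 18
Old-age dependency ratio = 6861 / 31995 × 100 = 21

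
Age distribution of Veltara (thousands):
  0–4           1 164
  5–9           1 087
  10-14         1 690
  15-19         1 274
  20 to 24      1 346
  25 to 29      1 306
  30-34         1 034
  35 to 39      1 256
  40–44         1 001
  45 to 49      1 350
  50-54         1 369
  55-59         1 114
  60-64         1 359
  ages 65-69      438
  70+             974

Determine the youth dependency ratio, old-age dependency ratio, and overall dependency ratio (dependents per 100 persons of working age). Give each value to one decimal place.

Youth dependency ratio: 31.8
Old-age dependency ratio: 11.4
Total dependency ratio: 43.1

0–14: 1 164 + 1 087 + 1 690 = 3 941
15–64: 1 274 + 1 346 + 1 306 + 1 034 + 1 256 + 1 001 + 1 350 + 1 369 + 1 114 + 1 359 = 12 409
65+: 438 + 974 = 1 412
Youth dependency ratio = 3 941 / 12 409 × 100 = 31.8
Old-age dependency ratio = 1 412 / 12 409 × 100 = 11.4
Total dependency ratio = (3 941 + 1 412) / 12 409 × 100 = 5 353 / 12 409 × 100 = 43.1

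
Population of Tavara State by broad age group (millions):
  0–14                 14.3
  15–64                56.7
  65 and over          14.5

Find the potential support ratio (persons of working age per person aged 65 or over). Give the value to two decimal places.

Potential support ratio: 3.91

Potential support ratio = 56.7 / 14.5 = 3.91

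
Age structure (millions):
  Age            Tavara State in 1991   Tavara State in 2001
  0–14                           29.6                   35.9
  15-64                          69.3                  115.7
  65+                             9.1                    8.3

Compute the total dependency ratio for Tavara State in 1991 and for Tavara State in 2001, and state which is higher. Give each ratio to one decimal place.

Tavara State in 1991: 55.8
Tavara State in 2001: 38.2
Higher: Tavara State in 1991

Tavara State in 1991: (29.6 + 9.1) / 69.3 × 100 = 38.7 / 69.3 × 100 = 55.8
Tavara State in 2001: (35.9 + 8.3) / 115.7 × 100 = 44.2 / 115.7 × 100 = 38.2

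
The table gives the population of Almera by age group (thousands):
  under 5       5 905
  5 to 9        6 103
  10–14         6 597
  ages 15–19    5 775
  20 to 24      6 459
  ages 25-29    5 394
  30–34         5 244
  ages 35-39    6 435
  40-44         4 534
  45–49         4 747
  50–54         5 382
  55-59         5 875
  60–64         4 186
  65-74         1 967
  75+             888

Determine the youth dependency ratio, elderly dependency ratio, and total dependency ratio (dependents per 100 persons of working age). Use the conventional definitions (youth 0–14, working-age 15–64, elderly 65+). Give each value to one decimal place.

Youth dependency ratio: 34.4
Old-age dependency ratio: 5.3
Total dependency ratio: 39.7

0–14: 5 905 + 6 103 + 6 597 = 18 605
15–64: 5 775 + 6 459 + 5 394 + 5 244 + 6 435 + 4 534 + 4 747 + 5 382 + 5 875 + 4 186 = 54 031
65+: 1 967 + 888 = 2 855
Youth dependency ratio = 18 605 / 54 031 × 100 = 34.4
Old-age dependency ratio = 2 855 / 54 031 × 100 = 5.3
Total dependency ratio = (18 605 + 2 855) / 54 031 × 100 = 21 460 / 54 031 × 100 = 39.7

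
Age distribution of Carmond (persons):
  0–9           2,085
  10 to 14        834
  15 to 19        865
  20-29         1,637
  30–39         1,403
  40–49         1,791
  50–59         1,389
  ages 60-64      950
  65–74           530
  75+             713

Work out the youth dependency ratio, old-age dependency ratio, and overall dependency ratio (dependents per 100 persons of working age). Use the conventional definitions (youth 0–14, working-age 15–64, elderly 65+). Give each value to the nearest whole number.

0–14: 2,085 + 834 = 2,919
15–64: 865 + 1,637 + 1,403 + 1,791 + 1,389 + 950 = 8,035
65+: 530 + 713 = 1,243
Youth dependency ratio = 2,919 / 8,035 × 100 = 36
Old-age dependency ratio = 1,243 / 8,035 × 100 = 15
Total dependency ratio = (2,919 + 1,243) / 8,035 × 100 = 4,162 / 8,035 × 100 = 52

Youth dependency ratio: 36
Old-age dependency ratio: 15
Total dependency ratio: 52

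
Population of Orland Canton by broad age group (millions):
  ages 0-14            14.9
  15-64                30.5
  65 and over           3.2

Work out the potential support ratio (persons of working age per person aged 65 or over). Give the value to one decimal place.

Potential support ratio: 9.5

Potential support ratio = 30.5 / 3.2 = 9.5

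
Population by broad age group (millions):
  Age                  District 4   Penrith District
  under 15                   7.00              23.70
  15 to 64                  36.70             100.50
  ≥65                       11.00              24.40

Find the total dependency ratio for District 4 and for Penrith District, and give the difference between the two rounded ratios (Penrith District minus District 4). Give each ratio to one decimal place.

District 4: 49.0
Penrith District: 47.9
Difference: -1.1

District 4: (7.00 + 11.00) / 36.70 × 100 = 18.00 / 36.70 × 100 = 49.0
Penrith District: (23.70 + 24.40) / 100.50 × 100 = 48.10 / 100.50 × 100 = 47.9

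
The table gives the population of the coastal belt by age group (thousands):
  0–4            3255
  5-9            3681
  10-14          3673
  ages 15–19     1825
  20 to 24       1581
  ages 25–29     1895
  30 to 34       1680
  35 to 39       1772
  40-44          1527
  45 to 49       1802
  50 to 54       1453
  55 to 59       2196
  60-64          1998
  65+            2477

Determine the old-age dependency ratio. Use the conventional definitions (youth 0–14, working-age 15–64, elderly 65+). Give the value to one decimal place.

Old-age dependency ratio: 14.0

0–14: 3255 + 3681 + 3673 = 10609
15–64: 1825 + 1581 + 1895 + 1680 + 1772 + 1527 + 1802 + 1453 + 2196 + 1998 = 17729
65+: 2477
Old-age dependency ratio = 2477 / 17729 × 100 = 14.0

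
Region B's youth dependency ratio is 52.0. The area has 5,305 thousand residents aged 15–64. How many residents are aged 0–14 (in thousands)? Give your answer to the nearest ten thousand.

Youth dependency ratio = youth / working-age × 100
52.0 = Y / 5,305 × 100
⇒ 2,760

Aged 0–14: 2,760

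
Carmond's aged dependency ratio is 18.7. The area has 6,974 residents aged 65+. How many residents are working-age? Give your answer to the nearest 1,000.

Working-age: 37,000

Old-age dependency ratio = elderly / working-age × 100
18.7 = 6,974 / W × 100
⇒ 37,000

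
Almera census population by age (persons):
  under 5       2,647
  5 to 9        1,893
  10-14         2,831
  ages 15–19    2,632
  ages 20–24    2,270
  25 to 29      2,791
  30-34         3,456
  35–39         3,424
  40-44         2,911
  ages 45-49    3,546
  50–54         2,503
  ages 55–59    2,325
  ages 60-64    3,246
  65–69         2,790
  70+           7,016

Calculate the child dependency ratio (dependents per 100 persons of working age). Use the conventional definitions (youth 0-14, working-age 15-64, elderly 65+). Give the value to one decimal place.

Youth dependency ratio: 25.3

0–14: 2,647 + 1,893 + 2,831 = 7,371
15–64: 2,632 + 2,270 + 2,791 + 3,456 + 3,424 + 2,911 + 3,546 + 2,503 + 2,325 + 3,246 = 29,104
65+: 2,790 + 7,016 = 9,806
Youth dependency ratio = 7,371 / 29,104 × 100 = 25.3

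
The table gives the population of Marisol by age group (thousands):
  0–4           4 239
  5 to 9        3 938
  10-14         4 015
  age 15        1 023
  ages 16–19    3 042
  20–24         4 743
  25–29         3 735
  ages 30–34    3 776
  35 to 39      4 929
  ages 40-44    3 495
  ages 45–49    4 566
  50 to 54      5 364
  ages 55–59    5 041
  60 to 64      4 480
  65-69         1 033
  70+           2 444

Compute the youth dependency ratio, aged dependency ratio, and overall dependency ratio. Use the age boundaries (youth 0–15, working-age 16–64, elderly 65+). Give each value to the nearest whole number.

Youth dependency ratio: 31
Old-age dependency ratio: 8
Total dependency ratio: 39

0–15: 4 239 + 3 938 + 4 015 + 1 023 = 13 215
16–64: 3 042 + 4 743 + 3 735 + 3 776 + 4 929 + 3 495 + 4 566 + 5 364 + 5 041 + 4 480 = 43 171
65+: 1 033 + 2 444 = 3 477
Youth dependency ratio = 13 215 / 43 171 × 100 = 31
Old-age dependency ratio = 3 477 / 43 171 × 100 = 8
Total dependency ratio = (13 215 + 3 477) / 43 171 × 100 = 16 692 / 43 171 × 100 = 39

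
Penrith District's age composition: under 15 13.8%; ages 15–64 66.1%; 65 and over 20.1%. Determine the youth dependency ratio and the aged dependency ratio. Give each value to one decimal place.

Youth dependency ratio = 13.8 / 66.1 × 100 = 20.9
Old-age dependency ratio = 20.1 / 66.1 × 100 = 30.4

Youth dependency ratio: 20.9
Old-age dependency ratio: 30.4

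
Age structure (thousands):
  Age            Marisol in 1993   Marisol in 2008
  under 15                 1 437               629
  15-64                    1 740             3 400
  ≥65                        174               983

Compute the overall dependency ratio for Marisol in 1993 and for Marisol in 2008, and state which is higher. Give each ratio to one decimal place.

Marisol in 1993: 92.6
Marisol in 2008: 47.4
Higher: Marisol in 1993

Marisol in 1993: (1 437 + 174) / 1 740 × 100 = 1 611 / 1 740 × 100 = 92.6
Marisol in 2008: (629 + 983) / 3 400 × 100 = 1 612 / 3 400 × 100 = 47.4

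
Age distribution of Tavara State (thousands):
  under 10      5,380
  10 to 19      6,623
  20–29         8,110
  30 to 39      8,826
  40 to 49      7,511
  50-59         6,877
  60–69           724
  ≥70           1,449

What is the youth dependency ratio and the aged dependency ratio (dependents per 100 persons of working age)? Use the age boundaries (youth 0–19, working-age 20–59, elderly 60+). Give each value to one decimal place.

Youth dependency ratio: 38.3
Old-age dependency ratio: 6.9

0–19: 5,380 + 6,623 = 12,003
20–59: 8,110 + 8,826 + 7,511 + 6,877 = 31,324
60+: 724 + 1,449 = 2,173
Youth dependency ratio = 12,003 / 31,324 × 100 = 38.3
Old-age dependency ratio = 2,173 / 31,324 × 100 = 6.9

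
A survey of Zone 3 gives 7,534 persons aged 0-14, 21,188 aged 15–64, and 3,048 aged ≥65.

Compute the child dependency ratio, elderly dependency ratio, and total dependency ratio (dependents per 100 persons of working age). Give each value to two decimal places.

Youth dependency ratio = 7,534 / 21,188 × 100 = 35.56
Old-age dependency ratio = 3,048 / 21,188 × 100 = 14.39
Total dependency ratio = (7,534 + 3,048) / 21,188 × 100 = 10,582 / 21,188 × 100 = 49.94

Youth dependency ratio: 35.56
Old-age dependency ratio: 14.39
Total dependency ratio: 49.94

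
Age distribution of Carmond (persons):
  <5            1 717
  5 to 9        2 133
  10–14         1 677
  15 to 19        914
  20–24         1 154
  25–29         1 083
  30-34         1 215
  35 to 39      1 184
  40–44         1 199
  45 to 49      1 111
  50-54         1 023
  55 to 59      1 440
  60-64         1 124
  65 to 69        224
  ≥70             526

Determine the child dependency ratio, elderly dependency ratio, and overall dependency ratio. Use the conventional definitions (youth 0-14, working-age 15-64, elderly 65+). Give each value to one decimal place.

Youth dependency ratio: 48.3
Old-age dependency ratio: 6.6
Total dependency ratio: 54.8

0–14: 1 717 + 2 133 + 1 677 = 5 527
15–64: 914 + 1 154 + 1 083 + 1 215 + 1 184 + 1 199 + 1 111 + 1 023 + 1 440 + 1 124 = 11 447
65+: 224 + 526 = 750
Youth dependency ratio = 5 527 / 11 447 × 100 = 48.3
Old-age dependency ratio = 750 / 11 447 × 100 = 6.6
Total dependency ratio = (5 527 + 750) / 11 447 × 100 = 6 277 / 11 447 × 100 = 54.8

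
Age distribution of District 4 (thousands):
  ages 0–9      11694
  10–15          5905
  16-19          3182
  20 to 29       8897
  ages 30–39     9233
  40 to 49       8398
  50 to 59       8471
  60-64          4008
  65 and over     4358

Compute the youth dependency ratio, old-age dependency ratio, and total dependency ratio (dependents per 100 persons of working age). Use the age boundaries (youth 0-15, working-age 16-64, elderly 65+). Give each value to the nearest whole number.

0–15: 11694 + 5905 = 17599
16–64: 3182 + 8897 + 9233 + 8398 + 8471 + 4008 = 42189
65+: 4358
Youth dependency ratio = 17599 / 42189 × 100 = 42
Old-age dependency ratio = 4358 / 42189 × 100 = 10
Total dependency ratio = (17599 + 4358) / 42189 × 100 = 21957 / 42189 × 100 = 52

Youth dependency ratio: 42
Old-age dependency ratio: 10
Total dependency ratio: 52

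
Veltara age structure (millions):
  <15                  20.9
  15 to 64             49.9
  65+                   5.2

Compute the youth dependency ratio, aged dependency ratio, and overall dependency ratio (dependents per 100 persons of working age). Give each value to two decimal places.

Youth dependency ratio: 41.88
Old-age dependency ratio: 10.42
Total dependency ratio: 52.30

Youth dependency ratio = 20.9 / 49.9 × 100 = 41.88
Old-age dependency ratio = 5.2 / 49.9 × 100 = 10.42
Total dependency ratio = (20.9 + 5.2) / 49.9 × 100 = 26.1 / 49.9 × 100 = 52.30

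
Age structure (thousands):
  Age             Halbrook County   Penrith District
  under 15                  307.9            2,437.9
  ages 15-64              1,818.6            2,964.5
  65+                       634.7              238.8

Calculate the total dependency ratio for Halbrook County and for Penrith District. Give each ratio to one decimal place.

Halbrook County: 51.8
Penrith District: 90.3

Halbrook County: (307.9 + 634.7) / 1,818.6 × 100 = 942.6 / 1,818.6 × 100 = 51.8
Penrith District: (2,437.9 + 238.8) / 2,964.5 × 100 = 2,676.7 / 2,964.5 × 100 = 90.3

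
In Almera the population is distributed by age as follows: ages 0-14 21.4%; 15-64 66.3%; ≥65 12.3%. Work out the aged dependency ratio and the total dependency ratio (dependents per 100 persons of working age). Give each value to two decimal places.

Old-age dependency ratio = 12.3 / 66.3 × 100 = 18.55
Total dependency ratio = (21.4 + 12.3) / 66.3 × 100 = 33.7 / 66.3 × 100 = 50.83

Old-age dependency ratio: 18.55
Total dependency ratio: 50.83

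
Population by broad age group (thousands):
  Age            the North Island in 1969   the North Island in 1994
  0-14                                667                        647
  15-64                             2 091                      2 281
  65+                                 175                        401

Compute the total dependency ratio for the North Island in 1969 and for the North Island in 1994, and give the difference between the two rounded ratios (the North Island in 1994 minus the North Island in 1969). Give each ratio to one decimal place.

the North Island in 1969: (667 + 175) / 2 091 × 100 = 842 / 2 091 × 100 = 40.3
the North Island in 1994: (647 + 401) / 2 281 × 100 = 1 048 / 2 281 × 100 = 45.9

the North Island in 1969: 40.3
the North Island in 1994: 45.9
Difference: +5.6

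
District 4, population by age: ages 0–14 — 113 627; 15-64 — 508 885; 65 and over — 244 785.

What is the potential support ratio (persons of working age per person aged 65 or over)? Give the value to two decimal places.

Potential support ratio: 2.08

Potential support ratio = 508 885 / 244 785 = 2.08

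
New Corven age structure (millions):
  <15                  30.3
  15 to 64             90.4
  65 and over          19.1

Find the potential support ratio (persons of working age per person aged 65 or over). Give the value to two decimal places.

Potential support ratio = 90.4 / 19.1 = 4.73

Potential support ratio: 4.73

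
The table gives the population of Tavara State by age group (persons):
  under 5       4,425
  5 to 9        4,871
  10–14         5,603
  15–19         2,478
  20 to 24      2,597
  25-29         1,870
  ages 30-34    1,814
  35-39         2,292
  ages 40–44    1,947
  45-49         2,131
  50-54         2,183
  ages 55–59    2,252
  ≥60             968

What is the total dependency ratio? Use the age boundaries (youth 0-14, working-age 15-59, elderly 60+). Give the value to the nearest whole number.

0–14: 4,425 + 4,871 + 5,603 = 14,899
15–59: 2,478 + 2,597 + 1,870 + 1,814 + 2,292 + 1,947 + 2,131 + 2,183 + 2,252 = 19,564
60+: 968
Total dependency ratio = (14,899 + 968) / 19,564 × 100 = 15,867 / 19,564 × 100 = 81

Total dependency ratio: 81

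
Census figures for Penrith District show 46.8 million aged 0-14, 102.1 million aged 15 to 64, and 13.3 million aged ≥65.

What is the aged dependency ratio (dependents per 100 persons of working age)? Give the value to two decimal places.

Old-age dependency ratio = 13.3 / 102.1 × 100 = 13.03

Old-age dependency ratio: 13.03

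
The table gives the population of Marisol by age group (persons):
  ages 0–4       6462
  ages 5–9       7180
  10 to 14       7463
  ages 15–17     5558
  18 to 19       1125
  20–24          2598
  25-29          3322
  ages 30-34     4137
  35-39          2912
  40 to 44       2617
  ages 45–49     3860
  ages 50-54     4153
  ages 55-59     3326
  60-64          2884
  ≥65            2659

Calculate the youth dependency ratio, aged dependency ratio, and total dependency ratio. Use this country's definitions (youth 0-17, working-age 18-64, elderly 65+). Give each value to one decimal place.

0–17: 6462 + 7180 + 7463 + 5558 = 26663
18–64: 1125 + 2598 + 3322 + 4137 + 2912 + 2617 + 3860 + 4153 + 3326 + 2884 = 30934
65+: 2659
Youth dependency ratio = 26663 / 30934 × 100 = 86.2
Old-age dependency ratio = 2659 / 30934 × 100 = 8.6
Total dependency ratio = (26663 + 2659) / 30934 × 100 = 29322 / 30934 × 100 = 94.8

Youth dependency ratio: 86.2
Old-age dependency ratio: 8.6
Total dependency ratio: 94.8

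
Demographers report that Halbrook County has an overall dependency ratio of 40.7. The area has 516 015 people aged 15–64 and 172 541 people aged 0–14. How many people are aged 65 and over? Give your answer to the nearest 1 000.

Total dependency ratio = (youth + elderly) / working-age × 100
40.7 = (172 541 + E) / 516 015 × 100
⇒ 37 000

Aged 65 and over: 37 000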